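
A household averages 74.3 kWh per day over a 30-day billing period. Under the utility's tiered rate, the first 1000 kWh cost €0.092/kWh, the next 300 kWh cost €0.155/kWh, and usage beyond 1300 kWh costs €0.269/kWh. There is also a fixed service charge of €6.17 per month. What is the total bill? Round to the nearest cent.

Usage = 74.3 kWh/day × 30 days = 2229 kWh
First 1000 kWh × €0.092 = €92.00
Next 300 kWh × €0.155 = €46.50
Remaining 929 kWh × €0.269 = €249.90
Energy charge = €388.40; + service €6.17 = €394.57

€394.57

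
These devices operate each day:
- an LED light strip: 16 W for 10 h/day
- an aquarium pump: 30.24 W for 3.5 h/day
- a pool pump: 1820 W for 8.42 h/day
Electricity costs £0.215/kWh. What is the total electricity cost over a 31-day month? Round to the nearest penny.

£103.91

LED light strip: 16 W × 10 h × 31 d = 4,960 Wh = 4.96 kWh
aquarium pump: 30.24 W × 3.5 h × 31 d = 3,281 Wh = 3.281 kWh
pool pump: 1820 W × 8.42 h × 31 d = 475,056 Wh = 475.1 kWh
Total energy = 4.96 + 3.281 + 475.1 = 483.3 kWh
Cost = 483.3 kWh × £0.215 = £103.91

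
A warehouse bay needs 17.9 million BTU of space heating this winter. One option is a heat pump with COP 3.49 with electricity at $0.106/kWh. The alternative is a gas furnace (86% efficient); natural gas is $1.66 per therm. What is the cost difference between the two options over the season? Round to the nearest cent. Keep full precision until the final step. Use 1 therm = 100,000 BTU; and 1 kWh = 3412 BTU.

Heat load = 17.9 × 10⁶ BTU = 17,900,000 BTU
Gas: input = 17,900,000 / 0.860 = 20,813,953 BTU = 208.1 therm → 208.1 × $1.66 = $345.51
Heat pump: 17,900,000 BTU / 3412 = 5,246 kWh heat; / 3.49 = 1,503 kWh in → × $0.106 = $159.34
Difference = |$345.51 − $159.34| = $186.17

$186.17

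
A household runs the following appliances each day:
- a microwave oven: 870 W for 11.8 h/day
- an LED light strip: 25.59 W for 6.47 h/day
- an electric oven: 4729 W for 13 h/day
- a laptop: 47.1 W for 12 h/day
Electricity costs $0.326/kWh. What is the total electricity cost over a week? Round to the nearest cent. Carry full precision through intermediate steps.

microwave oven: 870 W × 11.8 h × 7 d = 71,862 Wh = 71.86 kWh
LED light strip: 25.59 W × 6.47 h × 7 d = 1,159 Wh = 1.159 kWh
electric oven: 4729 W × 13 h × 7 d = 430,339 Wh = 430.3 kWh
laptop: 47.1 W × 12 h × 7 d = 3,956 Wh = 3.956 kWh
Total energy = 71.86 + 1.159 + 430.3 + 3.956 = 507.3 kWh
Cost = 507.3 kWh × $0.326 = $165.39

$165.39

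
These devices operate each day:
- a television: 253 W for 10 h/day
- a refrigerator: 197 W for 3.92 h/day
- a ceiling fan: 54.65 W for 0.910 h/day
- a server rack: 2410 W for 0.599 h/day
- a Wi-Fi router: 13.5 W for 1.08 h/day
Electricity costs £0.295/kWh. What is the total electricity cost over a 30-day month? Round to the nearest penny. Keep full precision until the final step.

£42.57

television: 253 W × 10 h × 30 d = 75,900 Wh = 75.9 kWh
refrigerator: 197 W × 3.92 h × 30 d = 23,167 Wh = 23.17 kWh
ceiling fan: 54.65 W × 0.910 h × 30 d = 1,492 Wh = 1.492 kWh
server rack: 2410 W × 0.599 h × 30 d = 43,308 Wh = 43.31 kWh
Wi-Fi router: 13.5 W × 1.08 h × 30 d = 437 Wh = 0.4374 kWh
Total energy = 75.9 + 23.17 + 1.492 + 43.31 + 0.4374 = 144.3 kWh
Cost = 144.3 kWh × £0.295 = £42.57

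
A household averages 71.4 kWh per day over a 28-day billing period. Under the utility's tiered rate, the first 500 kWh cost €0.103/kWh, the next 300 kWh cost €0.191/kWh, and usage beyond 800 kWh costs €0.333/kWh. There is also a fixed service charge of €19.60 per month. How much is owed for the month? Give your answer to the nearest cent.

€527.73

Usage = 71.4 kWh/day × 28 days = 1999.2 kWh
First 500 kWh × €0.103 = €51.50
Next 300 kWh × €0.191 = €57.30
Remaining 1199.2 kWh × €0.333 = €399.33
Energy charge = €508.13; + service €19.60 = €527.73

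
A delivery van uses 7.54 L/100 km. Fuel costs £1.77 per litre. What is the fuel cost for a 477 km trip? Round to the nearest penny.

£63.66

Fuel = 7.54 L/100 km × 477 km / 100 = 35.97 L
Cost = 35.97 L × £1.77/L = £63.66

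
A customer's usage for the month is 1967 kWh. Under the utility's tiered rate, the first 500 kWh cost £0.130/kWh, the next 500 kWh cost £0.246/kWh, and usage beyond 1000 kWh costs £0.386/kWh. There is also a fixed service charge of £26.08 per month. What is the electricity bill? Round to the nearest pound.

First 500 kWh × £0.130 = £65.00
Next 500 kWh × £0.246 = £123.00
Remaining 967 kWh × £0.386 = £373.26
Energy charge = £561.26; + service £26.08 = £587.34 ≈ £587

£587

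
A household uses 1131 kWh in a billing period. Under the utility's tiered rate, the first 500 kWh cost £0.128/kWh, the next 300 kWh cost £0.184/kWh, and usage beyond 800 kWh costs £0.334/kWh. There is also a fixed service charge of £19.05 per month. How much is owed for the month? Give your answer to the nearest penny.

£248.80

First 500 kWh × £0.128 = £64.00
Next 300 kWh × £0.184 = £55.20
Remaining 331 kWh × £0.334 = £110.55
Energy charge = £229.75; + service £19.05 = £248.80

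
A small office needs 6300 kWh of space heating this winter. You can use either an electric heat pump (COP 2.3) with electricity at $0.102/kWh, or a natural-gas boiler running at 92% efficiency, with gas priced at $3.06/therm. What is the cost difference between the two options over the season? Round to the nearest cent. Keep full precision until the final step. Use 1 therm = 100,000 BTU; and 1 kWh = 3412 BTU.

$435.57

Heat load = 6300 kWh × 3412 = 21,495,600 BTU
Gas: input = 21,495,600 / 0.92 = 23,364,783 BTU = 233.6 therm → 233.6 × $3.06 = $714.96
Heat pump: 21,495,600 BTU / 3412 = 6,300 kWh heat; / 2.3 = 2,739 kWh in → × $0.102 = $279.39
Difference = |$714.96 − $279.39| = $435.57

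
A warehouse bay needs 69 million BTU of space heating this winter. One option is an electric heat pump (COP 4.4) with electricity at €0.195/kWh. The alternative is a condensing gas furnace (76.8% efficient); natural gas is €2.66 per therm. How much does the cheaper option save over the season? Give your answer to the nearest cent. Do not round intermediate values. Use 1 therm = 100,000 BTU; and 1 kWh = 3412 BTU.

€1493.61

Heat load = 69 × 10⁶ BTU = 69,000,000 BTU
Gas: input = 69,000,000 / 0.768 = 89,843,750 BTU = 898.4 therm → 898.4 × €2.66 = €2,389.84
Heat pump: 69,000,000 BTU / 3412 = 20,220 kWh heat; / 4.4 = 4,596 kWh in → × €0.195 = €896.24
Difference = |€2,389.84 − €896.24| = €1,493.61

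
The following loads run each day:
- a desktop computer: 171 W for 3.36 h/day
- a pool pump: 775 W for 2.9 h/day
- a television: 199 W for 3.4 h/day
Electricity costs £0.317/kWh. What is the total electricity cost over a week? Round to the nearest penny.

£7.76

desktop computer: 171 W × 3.36 h × 7 d = 4,022 Wh = 4.022 kWh
pool pump: 775 W × 2.9 h × 7 d = 15,732 Wh = 15.73 kWh
television: 199 W × 3.4 h × 7 d = 4,736 Wh = 4.736 kWh
Total energy = 4.022 + 15.73 + 4.736 = 24.49 kWh
Cost = 24.49 kWh × £0.317 = £7.76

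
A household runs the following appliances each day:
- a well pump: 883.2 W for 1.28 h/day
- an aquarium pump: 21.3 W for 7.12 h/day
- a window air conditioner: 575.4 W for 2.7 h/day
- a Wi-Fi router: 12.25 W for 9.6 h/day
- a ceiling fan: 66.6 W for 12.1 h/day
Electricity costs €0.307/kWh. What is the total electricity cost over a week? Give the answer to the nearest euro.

well pump: 883.2 W × 1.28 h × 7 d = 7,913 Wh = 7.913 kWh
aquarium pump: 21.3 W × 7.12 h × 7 d = 1,062 Wh = 1.062 kWh
window air conditioner: 575.4 W × 2.7 h × 7 d = 10,875 Wh = 10.88 kWh
Wi-Fi router: 12.25 W × 9.6 h × 7 d = 823 Wh = 0.8232 kWh
ceiling fan: 66.6 W × 12.1 h × 7 d = 5,641 Wh = 5.641 kWh
Total energy = 7.913 + 1.062 + 10.88 + 0.8232 + 5.641 = 26.31 kWh
Cost = 26.31 kWh × €0.307 = €8.08 ≈ €8

€8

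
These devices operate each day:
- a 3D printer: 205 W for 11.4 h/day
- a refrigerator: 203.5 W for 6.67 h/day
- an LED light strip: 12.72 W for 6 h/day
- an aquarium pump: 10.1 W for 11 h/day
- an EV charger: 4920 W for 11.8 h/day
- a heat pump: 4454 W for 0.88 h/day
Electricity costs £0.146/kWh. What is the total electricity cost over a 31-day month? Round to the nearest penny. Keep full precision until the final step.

£298.07

3D printer: 205 W × 11.4 h × 31 d = 72,447 Wh = 72.45 kWh
refrigerator: 203.5 W × 6.67 h × 31 d = 42,078 Wh = 42.08 kWh
LED light strip: 12.72 W × 6 h × 31 d = 2,366 Wh = 2.366 kWh
aquarium pump: 10.1 W × 11 h × 31 d = 3,444 Wh = 3.444 kWh
EV charger: 4920 W × 11.8 h × 31 d = 1,799,736 Wh = 1,800 kWh
heat pump: 4454 W × 0.88 h × 31 d = 121,505 Wh = 121.5 kWh
Total energy = 72.45 + 42.08 + 2.366 + 3.444 + 1,800 + 121.5 = 2,042 kWh
Cost = 2,042 kWh × £0.146 = £298.07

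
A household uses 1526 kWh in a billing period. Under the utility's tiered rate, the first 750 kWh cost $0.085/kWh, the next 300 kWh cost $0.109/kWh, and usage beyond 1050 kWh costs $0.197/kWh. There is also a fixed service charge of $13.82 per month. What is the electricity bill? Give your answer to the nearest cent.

$204.04

First 750 kWh × $0.085 = $63.75
Next 300 kWh × $0.109 = $32.70
Remaining 476 kWh × $0.197 = $93.77
Energy charge = $190.22; + service $13.82 = $204.04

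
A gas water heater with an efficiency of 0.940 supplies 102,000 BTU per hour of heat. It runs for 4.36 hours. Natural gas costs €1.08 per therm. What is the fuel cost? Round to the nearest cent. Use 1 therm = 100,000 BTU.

Heat delivered = 102,000 BTU/h × 4.36 h = 444,720 BTU
Gas input = 444,720 / 0.940 = 473,106 BTU
= 473,106 / 100,000 = 4.731 therm
Cost = 4.731 × €1.08/therm = €5.11

€5.11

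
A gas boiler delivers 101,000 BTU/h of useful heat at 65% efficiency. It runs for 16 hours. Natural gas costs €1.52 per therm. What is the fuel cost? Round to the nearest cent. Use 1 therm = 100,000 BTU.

Heat delivered = 101,000 BTU/h × 16 h = 1,616,000 BTU
Gas input = 1,616,000 / 0.65 = 2,486,154 BTU
= 2,486,154 / 100,000 = 24.86 therm
Cost = 24.86 × €1.52/therm = €37.79

€37.79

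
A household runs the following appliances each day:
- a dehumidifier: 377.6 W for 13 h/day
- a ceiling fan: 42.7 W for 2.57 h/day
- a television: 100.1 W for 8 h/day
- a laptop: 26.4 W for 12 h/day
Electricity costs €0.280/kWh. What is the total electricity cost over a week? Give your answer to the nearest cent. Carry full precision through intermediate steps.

dehumidifier: 377.6 W × 13 h × 7 d = 34,362 Wh = 34.36 kWh
ceiling fan: 42.7 W × 2.57 h × 7 d = 768 Wh = 0.7682 kWh
television: 100.1 W × 8 h × 7 d = 5,606 Wh = 5.606 kWh
laptop: 26.4 W × 12 h × 7 d = 2,218 Wh = 2.218 kWh
Total energy = 34.36 + 0.7682 + 5.606 + 2.218 = 42.95 kWh
Cost = 42.95 kWh × €0.280 = €12.03

€12.03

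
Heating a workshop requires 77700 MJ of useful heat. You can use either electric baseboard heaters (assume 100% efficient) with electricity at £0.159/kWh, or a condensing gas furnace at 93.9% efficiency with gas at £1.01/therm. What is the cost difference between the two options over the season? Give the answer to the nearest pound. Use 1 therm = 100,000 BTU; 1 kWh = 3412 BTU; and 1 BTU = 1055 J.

Heat load = 77700 MJ = 77,700,000,000 J / 1055 = 73,649,289 BTU
Gas: input = 73,649,289 / 0.939 = 78,433,748 BTU = 784.3 therm → 784.3 × £1.01 = £792.18
Electric: 73,649,289 BTU / 3412 = 21,590 kWh → × £0.159 = £3,432.07
Difference = |£792.18 − £3,432.07| = £2,639.89 ≈ £2640

£2640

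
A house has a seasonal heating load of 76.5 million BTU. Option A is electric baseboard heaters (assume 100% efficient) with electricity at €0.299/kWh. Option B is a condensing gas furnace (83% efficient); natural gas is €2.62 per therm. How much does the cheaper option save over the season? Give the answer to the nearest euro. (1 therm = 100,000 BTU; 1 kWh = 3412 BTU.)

Heat load = 76.5 × 10⁶ BTU = 76,500,000 BTU
Gas: input = 76,500,000 / 0.83 = 92,168,675 BTU = 921.7 therm → 921.7 × €2.62 = €2,414.82
Electric: 76,500,000 BTU / 3412 = 22,420 kWh → × €0.299 = €6,703.84
Difference = |€2,414.82 − €6,703.84| = €4,289.02 ≈ €4289

€4289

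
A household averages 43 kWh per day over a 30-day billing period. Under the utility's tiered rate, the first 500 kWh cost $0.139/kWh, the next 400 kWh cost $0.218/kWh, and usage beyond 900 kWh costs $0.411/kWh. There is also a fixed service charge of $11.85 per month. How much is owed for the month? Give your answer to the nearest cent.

$328.84

Usage = 43 kWh/day × 30 days = 1290 kWh
First 500 kWh × $0.139 = $69.50
Next 400 kWh × $0.218 = $87.20
Remaining 390 kWh × $0.411 = $160.29
Energy charge = $316.99; + service $11.85 = $328.84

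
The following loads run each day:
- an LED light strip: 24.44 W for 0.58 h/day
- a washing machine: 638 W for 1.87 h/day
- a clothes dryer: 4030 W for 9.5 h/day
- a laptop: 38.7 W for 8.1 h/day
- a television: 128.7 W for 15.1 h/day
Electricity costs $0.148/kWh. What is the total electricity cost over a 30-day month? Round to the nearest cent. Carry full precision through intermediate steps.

$185.37

LED light strip: 24.44 W × 0.58 h × 30 d = 425 Wh = 0.4253 kWh
washing machine: 638 W × 1.87 h × 30 d = 35,792 Wh = 35.79 kWh
clothes dryer: 4030 W × 9.5 h × 30 d = 1,148,550 Wh = 1,149 kWh
laptop: 38.7 W × 8.1 h × 30 d = 9,404 Wh = 9.404 kWh
television: 128.7 W × 15.1 h × 30 d = 58,301 Wh = 58.3 kWh
Total energy = 0.4253 + 35.79 + 1,149 + 9.404 + 58.3 = 1,252 kWh
Cost = 1,252 kWh × $0.148 = $185.37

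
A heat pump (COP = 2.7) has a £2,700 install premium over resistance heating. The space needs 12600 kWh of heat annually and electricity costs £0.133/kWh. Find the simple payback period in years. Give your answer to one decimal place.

Resistance: 12600 kWh × £0.133 = £1,675.80/yr
Heat pump: 12600 / 2.7 = 4667 kWh in → × £0.133 = £620.67/yr
Annual savings = £1,055.13
Payback = £2,700 / £1,055.13 = 2.56 years

2.6 years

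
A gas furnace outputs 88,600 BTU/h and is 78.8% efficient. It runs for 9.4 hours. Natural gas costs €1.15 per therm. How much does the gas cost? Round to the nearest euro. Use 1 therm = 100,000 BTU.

€12

Heat delivered = 88,600 BTU/h × 9.4 h = 832,840 BTU
Gas input = 832,840 / 0.788 = 1,056,904 BTU
= 1,056,904 / 100,000 = 10.57 therm
Cost = 10.57 × €1.15/therm = €12.15 ≈ €12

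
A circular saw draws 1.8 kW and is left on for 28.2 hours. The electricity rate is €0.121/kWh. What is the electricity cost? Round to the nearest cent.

Energy = 1800 W × 28.2 h = 50,760 Wh = 50.76 kWh
Cost = 50.76 kWh × €0.121/kWh = €6.14

€6.14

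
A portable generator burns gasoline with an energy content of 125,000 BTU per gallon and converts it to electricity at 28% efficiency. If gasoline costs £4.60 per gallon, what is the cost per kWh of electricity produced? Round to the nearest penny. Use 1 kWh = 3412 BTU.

Electrical output per gallon = 125,000 BTU × 0.28 / 3412 BTU/kWh = 10.26 kWh
Cost per kWh = £4.60 / 10.26 kWh = £0.448

£0.45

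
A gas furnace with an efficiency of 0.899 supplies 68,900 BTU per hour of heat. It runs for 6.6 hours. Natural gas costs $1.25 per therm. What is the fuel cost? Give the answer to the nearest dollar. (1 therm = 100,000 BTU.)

$6

Heat delivered = 68,900 BTU/h × 6.6 h = 454,740 BTU
Gas input = 454,740 / 0.899 = 505,829 BTU
= 505,829 / 100,000 = 5.058 therm
Cost = 5.058 × $1.25/therm = $6.32 ≈ $6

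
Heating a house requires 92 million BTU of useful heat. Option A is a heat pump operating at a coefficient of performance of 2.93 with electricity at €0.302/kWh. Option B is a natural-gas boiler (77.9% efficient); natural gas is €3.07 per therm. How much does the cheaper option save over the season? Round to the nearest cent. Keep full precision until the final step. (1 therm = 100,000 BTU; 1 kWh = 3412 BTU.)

€846.48

Heat load = 92 × 10⁶ BTU = 92,000,000 BTU
Gas: input = 92,000,000 / 0.779 = 118,100,128 BTU = 1,181 therm → 1,181 × €3.07 = €3,625.67
Heat pump: 92,000,000 BTU / 3412 = 26,960 kWh heat; / 2.93 = 9,203 kWh in → × €0.302 = €2,779.19
Difference = |€3,625.67 − €2,779.19| = €846.48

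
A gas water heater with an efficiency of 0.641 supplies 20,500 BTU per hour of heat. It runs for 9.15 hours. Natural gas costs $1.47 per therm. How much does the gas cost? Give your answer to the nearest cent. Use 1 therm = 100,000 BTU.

$4.30

Heat delivered = 20,500 BTU/h × 9.15 h = 187,575 BTU
Gas input = 187,575 / 0.641 = 292,629 BTU
= 292,629 / 100,000 = 2.926 therm
Cost = 2.926 × $1.47/therm = $4.30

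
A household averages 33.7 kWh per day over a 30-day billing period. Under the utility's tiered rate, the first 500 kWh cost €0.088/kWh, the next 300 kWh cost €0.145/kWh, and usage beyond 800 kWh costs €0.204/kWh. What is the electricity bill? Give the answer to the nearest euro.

€131

Usage = 33.7 kWh/day × 30 days = 1011 kWh
First 500 kWh × €0.088 = €44.00
Next 300 kWh × €0.145 = €43.50
Remaining 211 kWh × €0.204 = €43.04
Total = €130.54 ≈ €131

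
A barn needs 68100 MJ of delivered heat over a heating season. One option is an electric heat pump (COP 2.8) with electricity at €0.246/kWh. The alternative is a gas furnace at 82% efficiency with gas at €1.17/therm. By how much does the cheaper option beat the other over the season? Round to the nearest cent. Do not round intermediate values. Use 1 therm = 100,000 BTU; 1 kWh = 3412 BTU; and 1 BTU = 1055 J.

€741.11

Heat load = 68100 MJ = 68,100,000,000 J / 1055 = 64,549,763 BTU
Gas: input = 64,549,763 / 0.82 = 78,719,223 BTU = 787.2 therm → 787.2 × €1.17 = €921.01
Heat pump: 64,549,763 BTU / 3412 = 18,920 kWh heat; / 2.8 = 6,757 kWh in → × €0.246 = €1,662.12
Difference = |€921.01 − €1,662.12| = €741.11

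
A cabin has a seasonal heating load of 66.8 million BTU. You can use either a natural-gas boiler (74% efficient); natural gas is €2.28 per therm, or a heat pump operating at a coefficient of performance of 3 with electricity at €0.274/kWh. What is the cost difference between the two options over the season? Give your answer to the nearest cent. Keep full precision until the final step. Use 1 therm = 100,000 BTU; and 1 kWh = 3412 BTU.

€270.04

Heat load = 66.8 × 10⁶ BTU = 66,800,000 BTU
Gas: input = 66,800,000 / 0.740 = 90,270,270 BTU = 902.7 therm → 902.7 × €2.28 = €2,058.16
Heat pump: 66,800,000 BTU / 3412 = 19,580 kWh heat; / 3 = 6,526 kWh in → × €0.274 = €1,788.12
Difference = |€2,058.16 − €1,788.12| = €270.04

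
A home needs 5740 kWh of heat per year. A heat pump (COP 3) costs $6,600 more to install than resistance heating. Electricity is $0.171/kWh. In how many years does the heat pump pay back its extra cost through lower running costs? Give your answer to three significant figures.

Resistance: 5740 kWh × $0.171 = $981.54/yr
Heat pump: 5740 / 3 = 1913 kWh in → × $0.171 = $327.18/yr
Annual savings = $654.36
Payback = $6,600 / $654.36 = 10.1 years

10.1 years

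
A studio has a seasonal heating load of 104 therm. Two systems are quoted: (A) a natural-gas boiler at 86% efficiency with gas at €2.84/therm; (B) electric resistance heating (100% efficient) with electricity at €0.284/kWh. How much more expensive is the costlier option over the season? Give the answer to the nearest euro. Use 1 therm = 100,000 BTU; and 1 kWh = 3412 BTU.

Heat load = 104 therm × 100,000 = 10,400,000 BTU
Gas: input = 10,400,000 / 0.86 = 12,093,023 BTU = 120.9 therm → 120.9 × €2.84 = €343.44
Electric: 10,400,000 BTU / 3412 = 3,048 kWh → × €0.284 = €865.65
Difference = |€343.44 − €865.65| = €522.21 ≈ €522

€522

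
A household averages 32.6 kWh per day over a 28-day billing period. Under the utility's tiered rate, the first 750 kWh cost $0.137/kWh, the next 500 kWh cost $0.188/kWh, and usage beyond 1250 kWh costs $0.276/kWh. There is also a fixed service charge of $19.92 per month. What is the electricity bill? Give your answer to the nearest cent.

$153.28

Usage = 32.6 kWh/day × 28 days = 912.8 kWh
First 750 kWh × $0.137 = $102.75
Next 162.8 kWh × $0.188 = $30.61
Remaining tier: 0 kWh (not reached)
Energy charge = $133.36; + service $19.92 = $153.28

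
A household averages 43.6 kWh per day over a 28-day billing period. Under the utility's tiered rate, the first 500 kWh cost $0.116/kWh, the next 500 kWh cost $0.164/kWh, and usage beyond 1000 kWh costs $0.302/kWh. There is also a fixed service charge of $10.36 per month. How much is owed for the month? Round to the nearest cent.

Usage = 43.6 kWh/day × 28 days = 1220.8 kWh
First 500 kWh × $0.116 = $58.00
Next 500 kWh × $0.164 = $82.00
Remaining 220.8 kWh × $0.302 = $66.68
Energy charge = $206.68; + service $10.36 = $217.04

$217.04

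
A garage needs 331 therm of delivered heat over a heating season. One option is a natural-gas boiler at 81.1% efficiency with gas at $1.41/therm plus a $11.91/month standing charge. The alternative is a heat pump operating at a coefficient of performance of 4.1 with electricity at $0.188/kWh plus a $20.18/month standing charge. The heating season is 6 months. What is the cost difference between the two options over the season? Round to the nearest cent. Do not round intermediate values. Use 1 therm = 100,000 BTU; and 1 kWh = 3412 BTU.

Heat load = 331 therm × 100,000 = 33,100,000 BTU
Gas: input = 33,100,000 / 0.811 = 40,813,810 BTU = 408.1 therm → 408.1 × $1.41 = $575.47; + 6 × $11.91 standing = $646.93
Heat pump: 33,100,000 BTU / 3412 = 9,701 kWh heat; / 4.1 = 2,366 kWh in → × $0.188 = $444.83; + 6 × $20.18 standing = $565.91
Difference = |$646.93 − $565.91| = $81.03

$81.03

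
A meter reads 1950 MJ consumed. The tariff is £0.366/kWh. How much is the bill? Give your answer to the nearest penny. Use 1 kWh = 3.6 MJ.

£198.25

1950 MJ × (0.27778 kWh/MJ) = 541.7 kWh
Cost = 541.7 kWh × £0.366/kWh = £198.25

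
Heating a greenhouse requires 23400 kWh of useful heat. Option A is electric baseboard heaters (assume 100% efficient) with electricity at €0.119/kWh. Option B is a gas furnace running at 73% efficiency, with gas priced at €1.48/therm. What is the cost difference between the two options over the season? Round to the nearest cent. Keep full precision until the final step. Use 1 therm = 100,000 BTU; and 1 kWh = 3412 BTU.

€1165.91

Heat load = 23400 kWh × 3412 = 79,840,800 BTU
Gas: input = 79,840,800 / 0.73 = 109,370,959 BTU = 1,094 therm → 1,094 × €1.48 = €1,618.69
Electric: 79,840,800 BTU / 3412 = 23,400 kWh → × €0.119 = €2,784.60
Difference = |€1,618.69 − €2,784.60| = €1,165.91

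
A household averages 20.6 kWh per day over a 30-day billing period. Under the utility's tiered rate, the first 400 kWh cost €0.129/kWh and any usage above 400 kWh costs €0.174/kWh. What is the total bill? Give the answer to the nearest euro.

€90

Usage = 20.6 kWh/day × 30 days = 618 kWh
First 400 kWh × €0.129 = €51.60
Remaining 218 kWh × €0.174 = €37.93
Total = €89.53 ≈ €90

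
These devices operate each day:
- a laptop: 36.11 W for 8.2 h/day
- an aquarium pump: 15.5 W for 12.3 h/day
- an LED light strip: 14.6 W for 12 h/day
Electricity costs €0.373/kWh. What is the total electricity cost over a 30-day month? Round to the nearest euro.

€7

laptop: 36.11 W × 8.2 h × 30 d = 8,883 Wh = 8.883 kWh
aquarium pump: 15.5 W × 12.3 h × 30 d = 5,720 Wh = 5.72 kWh
LED light strip: 14.6 W × 12 h × 30 d = 5,256 Wh = 5.256 kWh
Total energy = 8.883 + 5.72 + 5.256 = 19.86 kWh
Cost = 19.86 kWh × €0.373 = €7.41 ≈ €7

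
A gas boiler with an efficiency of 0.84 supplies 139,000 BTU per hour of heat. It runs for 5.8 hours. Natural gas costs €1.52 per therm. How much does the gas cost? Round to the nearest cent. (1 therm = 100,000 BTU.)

€14.59

Heat delivered = 139,000 BTU/h × 5.8 h = 806,200 BTU
Gas input = 806,200 / 0.84 = 959,762 BTU
= 959,762 / 100,000 = 9.598 therm
Cost = 9.598 × €1.52/therm = €14.59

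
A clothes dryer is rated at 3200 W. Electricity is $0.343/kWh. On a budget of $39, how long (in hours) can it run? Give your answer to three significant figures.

Energy budget = $39 / $0.343 per kWh = 113.7 kWh = 113,703 Wh
Runtime = 113,703 Wh / 3200 W = 35.53 h

35.5 h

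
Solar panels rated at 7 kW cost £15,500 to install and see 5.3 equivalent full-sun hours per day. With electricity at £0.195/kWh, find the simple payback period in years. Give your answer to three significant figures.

Daily generation = 7 kW × 5.3 h = 37.1 kWh
Annual generation = 37.1 × 365 = 13542 kWh
Annual savings = 13542 × £0.195 = £2,640.59
Payback = £15,500 / £2,640.59 = 5.87 years

5.87 years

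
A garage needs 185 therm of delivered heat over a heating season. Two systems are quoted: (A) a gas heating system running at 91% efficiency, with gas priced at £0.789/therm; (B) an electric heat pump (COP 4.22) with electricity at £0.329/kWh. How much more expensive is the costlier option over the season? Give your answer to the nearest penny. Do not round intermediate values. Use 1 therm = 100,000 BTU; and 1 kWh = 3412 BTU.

Heat load = 185 therm × 100,000 = 18,500,000 BTU
Gas: input = 18,500,000 / 0.91 = 20,329,670 BTU = 203.3 therm → 203.3 × £0.789 = £160.40
Heat pump: 18,500,000 BTU / 3412 = 5,422 kWh heat; / 4.22 = 1,285 kWh in → × £0.329 = £422.71
Difference = |£160.40 − £422.71| = £262.31

£262.31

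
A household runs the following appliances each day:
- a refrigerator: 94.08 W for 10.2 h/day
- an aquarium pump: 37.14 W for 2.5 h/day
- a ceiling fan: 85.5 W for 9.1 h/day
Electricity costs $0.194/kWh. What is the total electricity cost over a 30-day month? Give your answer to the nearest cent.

refrigerator: 94.08 W × 10.2 h × 30 d = 28,788 Wh = 28.79 kWh
aquarium pump: 37.14 W × 2.5 h × 30 d = 2,786 Wh = 2.785 kWh
ceiling fan: 85.5 W × 9.1 h × 30 d = 23,342 Wh = 23.34 kWh
Total energy = 28.79 + 2.785 + 23.34 = 54.92 kWh
Cost = 54.92 kWh × $0.194 = $10.65

$10.65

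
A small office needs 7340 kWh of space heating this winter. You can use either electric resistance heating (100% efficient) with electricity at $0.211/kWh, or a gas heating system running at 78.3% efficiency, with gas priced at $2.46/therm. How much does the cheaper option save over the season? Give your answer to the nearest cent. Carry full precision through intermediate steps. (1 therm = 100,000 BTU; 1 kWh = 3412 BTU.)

$761.91

Heat load = 7340 kWh × 3412 = 25,044,080 BTU
Gas: input = 25,044,080 / 0.783 = 31,984,777 BTU = 319.8 therm → 319.8 × $2.46 = $786.83
Electric: 25,044,080 BTU / 3412 = 7,340 kWh → × $0.211 = $1,548.74
Difference = |$786.83 − $1,548.74| = $761.91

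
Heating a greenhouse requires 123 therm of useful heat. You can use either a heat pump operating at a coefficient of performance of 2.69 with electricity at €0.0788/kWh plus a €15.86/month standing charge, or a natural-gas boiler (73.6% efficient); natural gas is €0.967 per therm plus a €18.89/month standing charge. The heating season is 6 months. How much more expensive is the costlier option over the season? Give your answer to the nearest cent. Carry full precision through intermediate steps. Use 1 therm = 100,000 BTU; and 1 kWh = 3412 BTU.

€74.18

Heat load = 123 therm × 100,000 = 12,300,000 BTU
Gas: input = 12,300,000 / 0.736 = 16,711,957 BTU = 167.1 therm → 167.1 × €0.967 = €161.60; + 6 × €18.89 standing = €274.94
Heat pump: 12,300,000 BTU / 3412 = 3,605 kWh heat; / 2.69 = 1,340 kWh in → × €0.0788 = €105.60; + 6 × €15.86 standing = €200.76
Difference = |€274.94 − €200.76| = €74.18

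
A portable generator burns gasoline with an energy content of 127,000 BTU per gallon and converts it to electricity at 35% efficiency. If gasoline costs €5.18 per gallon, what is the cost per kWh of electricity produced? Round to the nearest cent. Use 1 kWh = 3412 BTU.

Electrical output per gallon = 127,000 BTU × 0.35 / 3412 BTU/kWh = 13.03 kWh
Cost per kWh = €5.18 / 13.03 kWh = €0.398

€0.40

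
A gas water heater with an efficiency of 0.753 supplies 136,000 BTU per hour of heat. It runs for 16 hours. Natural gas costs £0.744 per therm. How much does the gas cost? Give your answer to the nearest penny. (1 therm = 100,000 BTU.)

Heat delivered = 136,000 BTU/h × 16 h = 2,176,000 BTU
Gas input = 2,176,000 / 0.753 = 2,889,774 BTU
= 2,889,774 / 100,000 = 28.9 therm
Cost = 28.9 × £0.744/therm = £21.50

£21.50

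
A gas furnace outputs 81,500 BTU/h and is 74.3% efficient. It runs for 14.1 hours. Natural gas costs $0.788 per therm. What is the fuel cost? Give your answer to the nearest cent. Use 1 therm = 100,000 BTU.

$12.19

Heat delivered = 81,500 BTU/h × 14.1 h = 1,149,150 BTU
Gas input = 1,149,150 / 0.743 = 1,546,635 BTU
= 1,546,635 / 100,000 = 15.47 therm
Cost = 15.47 × $0.788/therm = $12.19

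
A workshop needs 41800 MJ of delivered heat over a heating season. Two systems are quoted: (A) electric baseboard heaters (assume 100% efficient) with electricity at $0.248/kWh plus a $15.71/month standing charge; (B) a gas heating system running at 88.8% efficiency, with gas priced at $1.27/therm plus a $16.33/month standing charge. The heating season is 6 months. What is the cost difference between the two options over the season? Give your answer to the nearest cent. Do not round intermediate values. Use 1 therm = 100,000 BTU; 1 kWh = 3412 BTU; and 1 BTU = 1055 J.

$2309.46

Heat load = 41800 MJ = 41,800,000,000 J / 1055 = 39,620,853 BTU
Gas: input = 39,620,853 / 0.888 = 44,618,078 BTU = 446.2 therm → 446.2 × $1.27 = $566.65; + 6 × $16.33 standing = $664.63
Electric: 39,620,853 BTU / 3412 = 11,610 kWh → × $0.248 = $2,879.83; + 6 × $15.71 standing = $2,974.09
Difference = |$664.63 − $2,974.09| = $2,309.46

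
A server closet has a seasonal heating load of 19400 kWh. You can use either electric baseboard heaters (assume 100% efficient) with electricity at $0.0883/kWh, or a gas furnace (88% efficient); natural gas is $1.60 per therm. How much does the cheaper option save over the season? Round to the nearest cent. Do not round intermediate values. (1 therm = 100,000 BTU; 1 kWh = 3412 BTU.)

$509.51

Heat load = 19400 kWh × 3412 = 66,192,800 BTU
Gas: input = 66,192,800 / 0.88 = 75,219,091 BTU = 752.2 therm → 752.2 × $1.60 = $1,203.51
Electric: 66,192,800 BTU / 3412 = 19,400 kWh → × $0.0883 = $1,713.02
Difference = |$1,203.51 − $1,713.02| = $509.51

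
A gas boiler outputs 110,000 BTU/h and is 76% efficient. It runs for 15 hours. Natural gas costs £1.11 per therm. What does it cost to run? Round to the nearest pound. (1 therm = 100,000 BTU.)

£24

Heat delivered = 110,000 BTU/h × 15 h = 1,650,000 BTU
Gas input = 1,650,000 / 0.760 = 2,171,053 BTU
= 2,171,053 / 100,000 = 21.71 therm
Cost = 21.71 × £1.11/therm = £24.10 ≈ £24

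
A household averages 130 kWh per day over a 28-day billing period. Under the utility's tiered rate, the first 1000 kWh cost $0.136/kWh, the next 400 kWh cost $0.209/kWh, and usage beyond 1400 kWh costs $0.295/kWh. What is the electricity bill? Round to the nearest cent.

$880.40

Usage = 130 kWh/day × 28 days = 3640 kWh
First 1000 kWh × $0.136 = $136.00
Next 400 kWh × $0.209 = $83.60
Remaining 2240 kWh × $0.295 = $660.80
Total = $880.40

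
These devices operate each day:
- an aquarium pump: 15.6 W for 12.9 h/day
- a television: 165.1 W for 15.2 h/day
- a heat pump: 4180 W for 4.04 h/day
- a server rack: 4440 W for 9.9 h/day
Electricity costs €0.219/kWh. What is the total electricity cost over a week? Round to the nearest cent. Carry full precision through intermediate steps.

€97.43

aquarium pump: 15.6 W × 12.9 h × 7 d = 1,409 Wh = 1.409 kWh
television: 165.1 W × 15.2 h × 7 d = 17,567 Wh = 17.57 kWh
heat pump: 4180 W × 4.04 h × 7 d = 118,210 Wh = 118.2 kWh
server rack: 4440 W × 9.9 h × 7 d = 307,692 Wh = 307.7 kWh
Total energy = 1.409 + 17.57 + 118.2 + 307.7 = 444.9 kWh
Cost = 444.9 kWh × €0.219 = €97.43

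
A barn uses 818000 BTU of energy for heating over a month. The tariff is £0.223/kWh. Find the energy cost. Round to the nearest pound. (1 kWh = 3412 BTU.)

£53

818000 BTU × (0.00029308 kWh/BTU) = 239.7 kWh
Cost = 239.7 kWh × £0.223/kWh = £53.46 ≈ £53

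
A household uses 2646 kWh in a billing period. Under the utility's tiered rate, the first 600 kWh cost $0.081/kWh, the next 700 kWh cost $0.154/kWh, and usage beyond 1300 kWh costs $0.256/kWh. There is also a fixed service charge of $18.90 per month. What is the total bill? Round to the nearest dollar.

$520

First 600 kWh × $0.081 = $48.60
Next 700 kWh × $0.154 = $107.80
Remaining 1346 kWh × $0.256 = $344.58
Energy charge = $500.98; + service $18.90 = $519.88 ≈ $520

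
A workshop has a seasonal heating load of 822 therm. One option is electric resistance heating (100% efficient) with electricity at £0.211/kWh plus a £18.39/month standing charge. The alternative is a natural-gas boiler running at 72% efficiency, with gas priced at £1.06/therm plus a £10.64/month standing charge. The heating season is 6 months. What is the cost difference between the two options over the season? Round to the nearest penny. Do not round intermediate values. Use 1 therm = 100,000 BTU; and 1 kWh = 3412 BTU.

£3919.63

Heat load = 822 therm × 100,000 = 82,200,000 BTU
Gas: input = 82,200,000 / 0.720 = 114,166,667 BTU = 1,142 therm → 1,142 × £1.06 = £1,210.17; + 6 × £10.64 standing = £1,274.01
Electric: 82,200,000 BTU / 3412 = 24,090 kWh → × £0.211 = £5,083.29; + 6 × £18.39 standing = £5,193.63
Difference = |£1,274.01 − £5,193.63| = £3,919.63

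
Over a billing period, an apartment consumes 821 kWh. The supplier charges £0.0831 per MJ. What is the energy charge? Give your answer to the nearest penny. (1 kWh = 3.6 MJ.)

821 kWh × (3.6 MJ/kWh) = 2,956 MJ
Cost = 2,956 MJ × £0.0831/MJ = £245.61

£245.61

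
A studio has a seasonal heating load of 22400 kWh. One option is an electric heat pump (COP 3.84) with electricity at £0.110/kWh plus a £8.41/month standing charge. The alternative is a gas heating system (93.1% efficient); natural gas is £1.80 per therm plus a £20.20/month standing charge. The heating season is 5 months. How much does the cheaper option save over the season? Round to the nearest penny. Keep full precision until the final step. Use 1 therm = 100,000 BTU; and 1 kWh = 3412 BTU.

Heat load = 22400 kWh × 3412 = 76,428,800 BTU
Gas: input = 76,428,800 / 0.931 = 82,093,233 BTU = 820.9 therm → 820.9 × £1.80 = £1,477.68; + 5 × £20.20 standing = £1,578.68
Heat pump: 76,428,800 BTU / 3412 = 22,400 kWh heat; / 3.84 = 5,833 kWh in → × £0.110 = £641.67; + 5 × £8.41 standing = £683.72
Difference = |£1,578.68 − £683.72| = £894.96

£894.96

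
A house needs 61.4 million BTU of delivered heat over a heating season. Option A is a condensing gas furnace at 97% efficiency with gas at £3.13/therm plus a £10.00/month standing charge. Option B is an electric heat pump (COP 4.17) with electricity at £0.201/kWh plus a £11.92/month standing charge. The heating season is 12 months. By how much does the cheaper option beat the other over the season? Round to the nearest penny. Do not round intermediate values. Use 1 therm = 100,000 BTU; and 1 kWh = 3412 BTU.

£1090.82

Heat load = 61.4 × 10⁶ BTU = 61,400,000 BTU
Gas: input = 61,400,000 / 0.97 = 63,298,969 BTU = 633 therm → 633 × £3.13 = £1,981.26; + 12 × £10.00 standing = £2,101.26
Heat pump: 61,400,000 BTU / 3412 = 18,000 kWh heat; / 4.17 = 4,315 kWh in → × £0.201 = £867.40; + 12 × £11.92 standing = £1,010.44
Difference = |£2,101.26 − £1,010.44| = £1,090.82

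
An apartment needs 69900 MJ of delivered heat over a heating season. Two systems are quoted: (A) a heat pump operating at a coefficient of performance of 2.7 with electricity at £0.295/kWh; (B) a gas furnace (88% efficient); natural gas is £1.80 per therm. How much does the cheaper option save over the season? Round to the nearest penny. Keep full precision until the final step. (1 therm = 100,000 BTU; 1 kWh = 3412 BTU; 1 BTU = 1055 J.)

£766.42

Heat load = 69900 MJ = 69,900,000,000 J / 1055 = 66,255,924 BTU
Gas: input = 66,255,924 / 0.88 = 75,290,823 BTU = 752.9 therm → 752.9 × £1.80 = £1,355.23
Heat pump: 66,255,924 BTU / 3412 = 19,420 kWh heat; / 2.7 = 7,192 kWh in → × £0.295 = £2,121.65
Difference = |£1,355.23 − £2,121.65| = £766.42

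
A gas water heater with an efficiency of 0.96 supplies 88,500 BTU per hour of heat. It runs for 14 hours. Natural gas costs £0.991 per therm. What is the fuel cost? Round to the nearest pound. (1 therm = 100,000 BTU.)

£13

Heat delivered = 88,500 BTU/h × 14 h = 1,239,000 BTU
Gas input = 1,239,000 / 0.96 = 1,290,625 BTU
= 1,290,625 / 100,000 = 12.91 therm
Cost = 12.91 × £0.991/therm = £12.79 ≈ £13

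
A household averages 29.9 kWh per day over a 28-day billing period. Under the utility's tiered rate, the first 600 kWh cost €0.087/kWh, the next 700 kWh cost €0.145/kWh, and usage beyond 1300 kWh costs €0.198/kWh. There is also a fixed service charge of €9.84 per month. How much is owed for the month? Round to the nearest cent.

Usage = 29.9 kWh/day × 28 days = 837.2 kWh
First 600 kWh × €0.087 = €52.20
Next 237.2 kWh × €0.145 = €34.39
Remaining tier: 0 kWh (not reached)
Energy charge = €86.59; + service €9.84 = €96.43

€96.43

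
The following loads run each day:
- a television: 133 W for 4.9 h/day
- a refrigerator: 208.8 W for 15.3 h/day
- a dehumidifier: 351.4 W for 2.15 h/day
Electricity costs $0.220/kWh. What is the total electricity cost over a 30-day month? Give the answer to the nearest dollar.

$30

television: 133 W × 4.9 h × 30 d = 19,551 Wh = 19.55 kWh
refrigerator: 208.8 W × 15.3 h × 30 d = 95,839 Wh = 95.84 kWh
dehumidifier: 351.4 W × 2.15 h × 30 d = 22,665 Wh = 22.67 kWh
Total energy = 19.55 + 95.84 + 22.67 = 138.1 kWh
Cost = 138.1 kWh × $0.220 = $30.37 ≈ $30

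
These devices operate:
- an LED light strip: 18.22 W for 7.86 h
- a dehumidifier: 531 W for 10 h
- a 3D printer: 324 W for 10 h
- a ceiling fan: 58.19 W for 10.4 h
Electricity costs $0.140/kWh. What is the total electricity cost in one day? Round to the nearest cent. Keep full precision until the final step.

$1.30

LED light strip: 18.22 W × 7.86 h = 143 Wh = 0.1432 kWh
dehumidifier: 531 W × 10 h = 5,310 Wh = 5.31 kWh
3D printer: 324 W × 10 h = 3,240 Wh = 3.24 kWh
ceiling fan: 58.19 W × 10.4 h = 605 Wh = 0.6052 kWh
Total energy = 0.1432 + 5.31 + 3.24 + 0.6052 = 9.298 kWh
Cost = 9.298 kWh × $0.140 = $1.30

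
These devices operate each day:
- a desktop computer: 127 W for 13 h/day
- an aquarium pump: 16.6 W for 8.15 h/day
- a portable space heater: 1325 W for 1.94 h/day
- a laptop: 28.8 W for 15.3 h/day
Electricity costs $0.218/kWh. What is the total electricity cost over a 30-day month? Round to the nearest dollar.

$31

desktop computer: 127 W × 13 h × 30 d = 49,530 Wh = 49.53 kWh
aquarium pump: 16.6 W × 8.15 h × 30 d = 4,059 Wh = 4.059 kWh
portable space heater: 1325 W × 1.94 h × 30 d = 77,115 Wh = 77.11 kWh
laptop: 28.8 W × 15.3 h × 30 d = 13,219 Wh = 13.22 kWh
Total energy = 49.53 + 4.059 + 77.11 + 13.22 = 143.9 kWh
Cost = 143.9 kWh × $0.218 = $31.38 ≈ $31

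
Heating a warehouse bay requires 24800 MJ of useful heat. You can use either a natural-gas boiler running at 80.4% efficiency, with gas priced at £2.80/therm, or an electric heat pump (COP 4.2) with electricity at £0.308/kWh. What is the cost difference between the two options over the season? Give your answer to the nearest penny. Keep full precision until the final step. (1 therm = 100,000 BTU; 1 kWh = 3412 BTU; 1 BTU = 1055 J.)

£313.42

Heat load = 24800 MJ = 24,800,000,000 J / 1055 = 23,507,109 BTU
Gas: input = 23,507,109 / 0.804 = 29,237,698 BTU = 292.4 therm → 292.4 × £2.80 = £818.66
Heat pump: 23,507,109 BTU / 3412 = 6,890 kWh heat; / 4.2 = 1,640 kWh in → × £0.308 = £505.23
Difference = |£818.66 − £505.23| = £313.42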